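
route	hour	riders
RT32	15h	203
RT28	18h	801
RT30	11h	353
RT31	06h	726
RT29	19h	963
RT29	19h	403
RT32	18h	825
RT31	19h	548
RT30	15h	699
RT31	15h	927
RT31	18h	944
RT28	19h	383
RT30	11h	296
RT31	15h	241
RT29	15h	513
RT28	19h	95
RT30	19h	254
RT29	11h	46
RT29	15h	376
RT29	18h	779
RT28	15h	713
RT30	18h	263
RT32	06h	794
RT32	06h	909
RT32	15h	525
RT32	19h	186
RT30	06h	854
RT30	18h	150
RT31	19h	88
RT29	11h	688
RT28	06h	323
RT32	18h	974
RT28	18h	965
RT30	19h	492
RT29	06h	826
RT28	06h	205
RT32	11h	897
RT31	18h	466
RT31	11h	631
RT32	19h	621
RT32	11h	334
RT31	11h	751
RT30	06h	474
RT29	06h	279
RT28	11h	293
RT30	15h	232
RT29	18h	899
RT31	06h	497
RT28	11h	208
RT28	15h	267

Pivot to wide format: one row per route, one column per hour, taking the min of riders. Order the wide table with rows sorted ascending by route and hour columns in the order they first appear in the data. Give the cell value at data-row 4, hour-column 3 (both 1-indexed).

631

With rows sorted ascending by route, row 4 is route=RT31. hour columns in first-appearance order: 15h, 18h, 11h, 06h, 19h; column 3 is 11h.
Long rows with route=RT31, hour=11h: min(631, 751) = 631.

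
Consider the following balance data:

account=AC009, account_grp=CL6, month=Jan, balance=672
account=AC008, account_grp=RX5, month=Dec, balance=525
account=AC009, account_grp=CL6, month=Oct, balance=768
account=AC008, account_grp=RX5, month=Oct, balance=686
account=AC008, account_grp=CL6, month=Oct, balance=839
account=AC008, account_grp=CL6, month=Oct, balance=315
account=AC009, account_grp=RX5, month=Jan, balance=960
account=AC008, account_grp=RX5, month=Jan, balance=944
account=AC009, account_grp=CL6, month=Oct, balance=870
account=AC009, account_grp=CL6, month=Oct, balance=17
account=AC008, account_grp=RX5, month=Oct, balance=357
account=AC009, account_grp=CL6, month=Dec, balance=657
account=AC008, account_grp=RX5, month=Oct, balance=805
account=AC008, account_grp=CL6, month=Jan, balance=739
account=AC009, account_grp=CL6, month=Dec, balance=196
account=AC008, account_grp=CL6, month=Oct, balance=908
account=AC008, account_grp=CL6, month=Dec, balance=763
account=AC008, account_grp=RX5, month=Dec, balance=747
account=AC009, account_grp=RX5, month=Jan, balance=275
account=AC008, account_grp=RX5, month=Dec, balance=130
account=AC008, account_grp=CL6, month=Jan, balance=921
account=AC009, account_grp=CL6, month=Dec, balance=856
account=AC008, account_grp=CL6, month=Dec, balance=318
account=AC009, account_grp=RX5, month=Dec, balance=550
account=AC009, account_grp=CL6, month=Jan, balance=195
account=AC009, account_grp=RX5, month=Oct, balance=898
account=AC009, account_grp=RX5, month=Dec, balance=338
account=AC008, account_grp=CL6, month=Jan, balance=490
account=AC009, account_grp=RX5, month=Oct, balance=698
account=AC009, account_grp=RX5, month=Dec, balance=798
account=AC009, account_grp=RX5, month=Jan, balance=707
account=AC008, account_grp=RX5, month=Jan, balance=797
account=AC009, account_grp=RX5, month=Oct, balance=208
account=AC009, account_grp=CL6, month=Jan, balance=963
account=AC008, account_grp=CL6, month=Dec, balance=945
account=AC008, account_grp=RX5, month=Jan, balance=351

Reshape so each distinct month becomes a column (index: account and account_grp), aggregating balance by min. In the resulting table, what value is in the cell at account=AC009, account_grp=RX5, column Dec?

Rows with account=AC009, account_grp=RX5 and month=Dec: balance values are 550, 338, 798.
min(550, 338, 798) = 338.

338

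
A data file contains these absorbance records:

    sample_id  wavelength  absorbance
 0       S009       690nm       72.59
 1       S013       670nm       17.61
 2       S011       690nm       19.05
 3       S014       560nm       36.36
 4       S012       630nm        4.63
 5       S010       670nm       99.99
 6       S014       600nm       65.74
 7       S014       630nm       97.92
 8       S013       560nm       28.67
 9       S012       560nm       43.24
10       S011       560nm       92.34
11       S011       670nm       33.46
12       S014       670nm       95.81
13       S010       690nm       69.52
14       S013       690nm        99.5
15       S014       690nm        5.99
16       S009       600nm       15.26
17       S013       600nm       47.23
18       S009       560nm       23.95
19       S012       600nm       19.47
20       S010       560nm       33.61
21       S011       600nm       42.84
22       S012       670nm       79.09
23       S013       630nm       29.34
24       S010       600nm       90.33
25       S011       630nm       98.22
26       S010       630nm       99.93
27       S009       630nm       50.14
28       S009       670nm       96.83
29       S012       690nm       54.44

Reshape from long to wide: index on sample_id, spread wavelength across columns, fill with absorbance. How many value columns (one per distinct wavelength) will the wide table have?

5 distinct wavelength values: 560nm, 600nm, 630nm, 670nm, 690nm.

5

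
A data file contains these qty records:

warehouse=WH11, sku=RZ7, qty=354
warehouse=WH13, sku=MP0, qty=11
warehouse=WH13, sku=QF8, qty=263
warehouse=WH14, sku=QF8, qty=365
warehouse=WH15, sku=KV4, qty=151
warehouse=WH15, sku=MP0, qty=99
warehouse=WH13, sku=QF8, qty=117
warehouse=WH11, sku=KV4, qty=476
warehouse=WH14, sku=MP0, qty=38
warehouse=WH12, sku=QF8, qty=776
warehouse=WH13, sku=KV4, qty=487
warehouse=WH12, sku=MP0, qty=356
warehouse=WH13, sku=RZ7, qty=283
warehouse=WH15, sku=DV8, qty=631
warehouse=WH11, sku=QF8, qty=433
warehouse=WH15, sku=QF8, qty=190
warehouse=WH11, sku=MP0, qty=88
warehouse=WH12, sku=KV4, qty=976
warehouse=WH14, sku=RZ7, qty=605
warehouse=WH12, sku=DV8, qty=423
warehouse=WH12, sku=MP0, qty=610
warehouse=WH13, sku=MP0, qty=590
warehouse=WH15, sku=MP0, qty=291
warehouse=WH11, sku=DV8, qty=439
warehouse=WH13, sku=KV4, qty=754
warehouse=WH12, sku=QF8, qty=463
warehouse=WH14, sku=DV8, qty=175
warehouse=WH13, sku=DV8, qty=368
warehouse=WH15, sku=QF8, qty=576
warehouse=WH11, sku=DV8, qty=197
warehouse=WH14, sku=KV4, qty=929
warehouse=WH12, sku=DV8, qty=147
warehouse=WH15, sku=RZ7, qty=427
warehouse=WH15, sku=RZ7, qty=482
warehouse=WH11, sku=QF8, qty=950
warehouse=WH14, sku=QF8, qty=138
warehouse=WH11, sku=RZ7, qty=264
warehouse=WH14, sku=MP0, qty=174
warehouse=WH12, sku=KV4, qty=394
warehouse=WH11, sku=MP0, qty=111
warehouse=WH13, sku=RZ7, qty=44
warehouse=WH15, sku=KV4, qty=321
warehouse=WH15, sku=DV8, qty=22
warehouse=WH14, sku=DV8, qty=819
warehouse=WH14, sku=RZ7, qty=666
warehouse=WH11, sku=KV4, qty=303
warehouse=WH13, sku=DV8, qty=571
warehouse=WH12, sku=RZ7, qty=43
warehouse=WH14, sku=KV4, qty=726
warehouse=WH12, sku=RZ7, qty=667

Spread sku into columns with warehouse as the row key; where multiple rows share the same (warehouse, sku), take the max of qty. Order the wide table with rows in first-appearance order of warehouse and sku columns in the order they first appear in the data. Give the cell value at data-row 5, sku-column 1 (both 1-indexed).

667

With rows in first-appearance order of warehouse, row 5 is warehouse=WH12. sku columns in first-appearance order: RZ7, MP0, QF8, KV4, DV8; column 1 is RZ7.
Long rows with warehouse=WH12, sku=RZ7: max(43, 667) = 667.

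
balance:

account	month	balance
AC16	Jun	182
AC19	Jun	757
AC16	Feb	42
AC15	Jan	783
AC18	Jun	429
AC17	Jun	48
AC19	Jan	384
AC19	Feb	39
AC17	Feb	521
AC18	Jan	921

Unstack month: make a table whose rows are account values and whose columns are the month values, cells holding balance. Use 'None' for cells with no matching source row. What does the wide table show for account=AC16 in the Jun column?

The long row with account=AC16, month=Jun has balance=182.

182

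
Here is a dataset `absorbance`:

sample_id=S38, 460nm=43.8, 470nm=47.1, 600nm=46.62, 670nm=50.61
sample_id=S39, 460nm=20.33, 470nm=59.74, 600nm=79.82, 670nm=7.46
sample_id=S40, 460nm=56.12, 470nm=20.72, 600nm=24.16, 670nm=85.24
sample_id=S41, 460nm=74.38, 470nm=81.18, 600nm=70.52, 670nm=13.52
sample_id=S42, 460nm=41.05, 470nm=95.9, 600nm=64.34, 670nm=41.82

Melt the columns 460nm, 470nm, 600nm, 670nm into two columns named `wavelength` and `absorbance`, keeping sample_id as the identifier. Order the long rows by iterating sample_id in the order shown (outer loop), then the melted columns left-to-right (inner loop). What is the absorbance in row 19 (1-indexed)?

20 rows total (5 × 4). Row 19: index ⌊(19-1)/4⌋ = 4 into sample_id → S42; (19-1) mod 4 = 2 into the melted columns → 600nm.
So row 19 is (S42, 600nm, 64.34); absorbance = 64.34.

64.34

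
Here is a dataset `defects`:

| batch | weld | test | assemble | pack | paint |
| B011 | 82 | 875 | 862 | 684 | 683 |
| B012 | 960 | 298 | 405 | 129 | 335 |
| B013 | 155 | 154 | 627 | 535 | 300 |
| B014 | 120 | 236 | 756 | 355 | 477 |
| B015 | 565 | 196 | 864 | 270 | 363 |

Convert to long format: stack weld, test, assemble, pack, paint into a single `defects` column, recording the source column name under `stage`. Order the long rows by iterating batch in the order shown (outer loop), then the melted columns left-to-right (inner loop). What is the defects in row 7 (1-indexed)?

25 rows total (5 × 5). Row 7: index ⌊(7-1)/5⌋ = 1 into batch → B012; (7-1) mod 5 = 1 into the melted columns → test.
So row 7 is (B012, test, 298); defects = 298.

298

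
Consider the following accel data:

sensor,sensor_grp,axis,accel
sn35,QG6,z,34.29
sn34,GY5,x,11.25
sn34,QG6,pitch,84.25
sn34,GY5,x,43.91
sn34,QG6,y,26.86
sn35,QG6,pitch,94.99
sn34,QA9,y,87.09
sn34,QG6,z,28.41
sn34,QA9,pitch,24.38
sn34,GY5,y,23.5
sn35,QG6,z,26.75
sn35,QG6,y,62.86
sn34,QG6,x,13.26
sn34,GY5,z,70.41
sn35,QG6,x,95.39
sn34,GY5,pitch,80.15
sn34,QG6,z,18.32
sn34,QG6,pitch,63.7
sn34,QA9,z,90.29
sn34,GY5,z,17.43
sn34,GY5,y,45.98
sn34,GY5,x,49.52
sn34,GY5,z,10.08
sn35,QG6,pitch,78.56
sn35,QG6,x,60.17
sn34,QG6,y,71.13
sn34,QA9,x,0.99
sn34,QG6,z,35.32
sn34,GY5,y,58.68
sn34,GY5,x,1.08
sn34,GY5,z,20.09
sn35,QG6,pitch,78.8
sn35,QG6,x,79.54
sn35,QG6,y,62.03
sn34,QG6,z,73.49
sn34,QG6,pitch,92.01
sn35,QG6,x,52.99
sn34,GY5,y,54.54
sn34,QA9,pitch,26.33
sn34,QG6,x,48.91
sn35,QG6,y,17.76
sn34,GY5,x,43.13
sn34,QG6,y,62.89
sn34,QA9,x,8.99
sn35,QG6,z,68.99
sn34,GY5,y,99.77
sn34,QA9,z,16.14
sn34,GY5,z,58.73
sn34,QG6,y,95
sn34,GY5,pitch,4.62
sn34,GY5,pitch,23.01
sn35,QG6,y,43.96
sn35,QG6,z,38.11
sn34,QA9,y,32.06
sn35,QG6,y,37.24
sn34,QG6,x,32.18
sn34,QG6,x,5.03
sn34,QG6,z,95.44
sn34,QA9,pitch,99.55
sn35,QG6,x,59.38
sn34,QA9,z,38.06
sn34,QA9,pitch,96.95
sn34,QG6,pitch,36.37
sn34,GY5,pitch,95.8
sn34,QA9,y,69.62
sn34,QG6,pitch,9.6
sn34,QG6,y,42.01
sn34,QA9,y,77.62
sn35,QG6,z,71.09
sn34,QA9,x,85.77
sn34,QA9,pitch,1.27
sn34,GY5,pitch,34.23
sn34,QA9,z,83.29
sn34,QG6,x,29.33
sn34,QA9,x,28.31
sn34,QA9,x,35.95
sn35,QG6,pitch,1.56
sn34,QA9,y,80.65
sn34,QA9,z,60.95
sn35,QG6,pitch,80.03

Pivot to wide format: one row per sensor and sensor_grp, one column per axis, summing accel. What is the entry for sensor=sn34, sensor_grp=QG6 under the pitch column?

285.93

Rows with sensor=sn34, sensor_grp=QG6 and axis=pitch: accel values are 84.25, 63.7, 92.01, 36.37, 9.6.
84.25 + 63.7 + 92.01 + 36.37 + 9.6 = 285.93.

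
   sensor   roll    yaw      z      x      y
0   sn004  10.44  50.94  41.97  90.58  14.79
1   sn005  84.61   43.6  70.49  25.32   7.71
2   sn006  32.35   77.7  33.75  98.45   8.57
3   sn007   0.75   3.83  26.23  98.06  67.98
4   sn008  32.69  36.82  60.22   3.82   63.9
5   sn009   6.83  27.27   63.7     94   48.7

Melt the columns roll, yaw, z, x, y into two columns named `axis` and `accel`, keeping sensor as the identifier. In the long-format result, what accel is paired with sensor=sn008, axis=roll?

Unpivoting turns each (sensor, wide-column) pair into one long row.
The wide cell at row sn008, column roll holds 32.69, so the long row (sn008, roll) has accel=32.69.

32.69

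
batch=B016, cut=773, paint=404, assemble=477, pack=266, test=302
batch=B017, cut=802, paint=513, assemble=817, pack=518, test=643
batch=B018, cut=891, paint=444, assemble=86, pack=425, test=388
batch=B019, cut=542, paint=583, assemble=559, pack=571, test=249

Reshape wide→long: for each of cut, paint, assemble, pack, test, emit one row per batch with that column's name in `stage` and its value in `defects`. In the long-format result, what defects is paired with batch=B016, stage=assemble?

Unpivoting turns each (batch, wide-column) pair into one long row.
The wide cell at row B016, column assemble holds 477, so the long row (B016, assemble) has defects=477.

477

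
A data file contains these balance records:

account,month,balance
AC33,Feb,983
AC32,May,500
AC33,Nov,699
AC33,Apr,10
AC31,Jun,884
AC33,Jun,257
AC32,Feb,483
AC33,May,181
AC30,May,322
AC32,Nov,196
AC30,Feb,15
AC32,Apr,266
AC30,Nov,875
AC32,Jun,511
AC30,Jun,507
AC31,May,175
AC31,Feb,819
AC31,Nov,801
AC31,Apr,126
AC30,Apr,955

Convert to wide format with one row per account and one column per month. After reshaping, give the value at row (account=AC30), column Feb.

Wide layout: rows indexed by account, columns are the 5 distinct month values (Feb, May, Nov, Apr, Jun).
Cell (account=AC30, month=Feb) draws from the long row where account=AC30 and month=Feb, which has balance=15.

15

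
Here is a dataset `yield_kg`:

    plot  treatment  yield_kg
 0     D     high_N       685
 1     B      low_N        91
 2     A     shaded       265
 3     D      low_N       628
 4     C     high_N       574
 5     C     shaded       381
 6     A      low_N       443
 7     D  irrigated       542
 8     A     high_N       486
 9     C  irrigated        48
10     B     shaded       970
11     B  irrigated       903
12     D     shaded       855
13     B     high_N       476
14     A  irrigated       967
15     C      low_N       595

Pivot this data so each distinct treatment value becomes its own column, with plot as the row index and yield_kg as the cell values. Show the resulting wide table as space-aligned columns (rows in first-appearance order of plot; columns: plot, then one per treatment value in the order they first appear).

Columns: plot plus the 4 distinct treatment values (high_N, low_N, shaded, irrigated).
For example, row D column high_N takes yield_kg=685 from the long row (D, high_N).

plot  high_N  low_N  shaded  irrigated
D     685     628    855     542      
B     476     91     970     903      
A     486     443    265     967      
C     574     595    381     48       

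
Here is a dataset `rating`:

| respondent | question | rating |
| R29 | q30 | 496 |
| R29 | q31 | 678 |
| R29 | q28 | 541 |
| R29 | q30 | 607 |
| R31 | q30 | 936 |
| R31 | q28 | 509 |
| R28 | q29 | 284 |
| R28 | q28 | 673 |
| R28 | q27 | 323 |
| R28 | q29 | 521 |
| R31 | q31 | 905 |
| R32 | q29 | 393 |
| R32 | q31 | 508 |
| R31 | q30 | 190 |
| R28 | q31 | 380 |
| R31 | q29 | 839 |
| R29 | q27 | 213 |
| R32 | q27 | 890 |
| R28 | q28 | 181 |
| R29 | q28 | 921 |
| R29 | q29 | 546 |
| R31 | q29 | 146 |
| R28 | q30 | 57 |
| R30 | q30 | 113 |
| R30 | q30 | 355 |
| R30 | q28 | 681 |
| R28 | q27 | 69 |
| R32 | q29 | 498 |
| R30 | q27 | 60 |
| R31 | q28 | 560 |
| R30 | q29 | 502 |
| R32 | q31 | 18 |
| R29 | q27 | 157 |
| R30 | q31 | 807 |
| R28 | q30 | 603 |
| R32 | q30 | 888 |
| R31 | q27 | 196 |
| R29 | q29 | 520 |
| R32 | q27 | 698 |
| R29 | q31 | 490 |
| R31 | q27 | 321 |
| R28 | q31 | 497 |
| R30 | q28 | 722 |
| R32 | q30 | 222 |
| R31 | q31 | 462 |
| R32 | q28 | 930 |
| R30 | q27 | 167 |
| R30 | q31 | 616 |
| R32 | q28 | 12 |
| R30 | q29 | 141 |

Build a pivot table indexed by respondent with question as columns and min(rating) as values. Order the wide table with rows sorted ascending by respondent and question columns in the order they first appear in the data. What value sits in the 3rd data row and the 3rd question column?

With rows sorted ascending by respondent, row 3 is respondent=R30. question columns in first-appearance order: q30, q31, q28, q29, q27; column 3 is q28.
Long rows with respondent=R30, question=q28: min(681, 722) = 681.

681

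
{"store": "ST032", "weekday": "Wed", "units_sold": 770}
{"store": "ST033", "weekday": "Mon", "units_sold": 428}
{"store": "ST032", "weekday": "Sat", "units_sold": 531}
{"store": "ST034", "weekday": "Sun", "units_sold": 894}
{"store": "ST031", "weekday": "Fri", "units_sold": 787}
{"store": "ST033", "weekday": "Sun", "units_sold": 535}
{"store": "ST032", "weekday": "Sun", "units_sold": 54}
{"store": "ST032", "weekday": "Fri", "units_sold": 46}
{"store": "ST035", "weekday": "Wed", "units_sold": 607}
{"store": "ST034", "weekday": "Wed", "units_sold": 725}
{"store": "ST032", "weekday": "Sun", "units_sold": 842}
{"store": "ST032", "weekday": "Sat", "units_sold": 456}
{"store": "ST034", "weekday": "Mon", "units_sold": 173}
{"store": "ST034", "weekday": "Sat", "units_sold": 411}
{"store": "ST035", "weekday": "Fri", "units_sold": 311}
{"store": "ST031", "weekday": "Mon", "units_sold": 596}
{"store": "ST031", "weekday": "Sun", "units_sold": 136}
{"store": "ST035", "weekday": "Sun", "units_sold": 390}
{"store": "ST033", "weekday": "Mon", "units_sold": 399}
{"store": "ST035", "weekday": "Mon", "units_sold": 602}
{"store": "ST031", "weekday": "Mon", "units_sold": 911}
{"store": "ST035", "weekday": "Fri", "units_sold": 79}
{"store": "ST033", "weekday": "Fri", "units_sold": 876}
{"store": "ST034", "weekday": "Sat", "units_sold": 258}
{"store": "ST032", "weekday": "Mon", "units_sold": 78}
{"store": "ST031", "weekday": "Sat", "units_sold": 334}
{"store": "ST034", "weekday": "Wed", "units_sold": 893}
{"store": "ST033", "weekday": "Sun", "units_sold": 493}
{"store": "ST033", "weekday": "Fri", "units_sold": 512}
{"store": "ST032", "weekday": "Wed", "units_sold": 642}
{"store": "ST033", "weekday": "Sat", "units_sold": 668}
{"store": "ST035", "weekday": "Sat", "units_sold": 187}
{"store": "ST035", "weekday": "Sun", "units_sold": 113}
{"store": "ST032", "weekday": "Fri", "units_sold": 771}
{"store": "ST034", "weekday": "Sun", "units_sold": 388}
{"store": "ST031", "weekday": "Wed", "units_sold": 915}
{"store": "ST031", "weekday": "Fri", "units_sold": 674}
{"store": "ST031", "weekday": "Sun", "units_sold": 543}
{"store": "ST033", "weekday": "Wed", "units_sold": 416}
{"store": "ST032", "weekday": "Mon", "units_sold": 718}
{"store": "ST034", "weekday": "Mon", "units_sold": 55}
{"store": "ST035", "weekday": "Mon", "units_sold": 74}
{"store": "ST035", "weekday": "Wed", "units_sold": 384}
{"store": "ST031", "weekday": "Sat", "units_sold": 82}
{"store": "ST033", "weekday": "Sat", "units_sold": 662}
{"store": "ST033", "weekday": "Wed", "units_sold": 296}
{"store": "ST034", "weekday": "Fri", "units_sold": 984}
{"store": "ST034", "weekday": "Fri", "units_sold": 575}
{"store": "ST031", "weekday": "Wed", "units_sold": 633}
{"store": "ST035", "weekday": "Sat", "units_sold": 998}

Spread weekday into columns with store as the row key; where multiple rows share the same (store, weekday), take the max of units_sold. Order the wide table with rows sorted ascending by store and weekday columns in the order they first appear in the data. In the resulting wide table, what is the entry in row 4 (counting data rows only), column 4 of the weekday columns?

With rows sorted ascending by store, row 4 is store=ST034. weekday columns in first-appearance order: Wed, Mon, Sat, Sun, Fri; column 4 is Sun.
Long rows with store=ST034, weekday=Sun: max(894, 388) = 894.

894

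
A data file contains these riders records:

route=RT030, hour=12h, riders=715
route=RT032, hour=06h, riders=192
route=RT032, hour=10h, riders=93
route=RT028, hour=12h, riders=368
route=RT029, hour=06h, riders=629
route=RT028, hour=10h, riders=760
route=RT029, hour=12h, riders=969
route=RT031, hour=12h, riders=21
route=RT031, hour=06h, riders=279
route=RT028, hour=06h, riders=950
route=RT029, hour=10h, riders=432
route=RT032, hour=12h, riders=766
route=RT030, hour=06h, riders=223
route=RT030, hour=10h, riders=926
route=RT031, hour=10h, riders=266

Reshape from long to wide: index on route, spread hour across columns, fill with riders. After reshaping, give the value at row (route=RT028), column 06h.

Wide layout: rows indexed by route, columns are the 3 distinct hour values (12h, 06h, 10h).
Cell (route=RT028, hour=06h) draws from the long row where route=RT028 and hour=06h, which has riders=950.

950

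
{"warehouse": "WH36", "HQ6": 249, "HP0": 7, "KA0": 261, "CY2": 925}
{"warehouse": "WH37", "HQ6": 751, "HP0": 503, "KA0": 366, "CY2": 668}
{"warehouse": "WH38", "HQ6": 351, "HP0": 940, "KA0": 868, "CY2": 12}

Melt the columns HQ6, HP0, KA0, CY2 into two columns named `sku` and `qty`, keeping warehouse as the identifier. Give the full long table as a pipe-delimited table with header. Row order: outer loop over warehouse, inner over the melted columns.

| warehouse | sku | qty |
| WH36 | HQ6 | 249 |
| WH36 | HP0 | 7 |
| WH36 | KA0 | 261 |
| WH36 | CY2 | 925 |
| WH37 | HQ6 | 751 |
| WH37 | HP0 | 503 |
| WH37 | KA0 | 366 |
| WH37 | CY2 | 668 |
| WH38 | HQ6 | 351 |
| WH38 | HP0 | 940 |
| WH38 | KA0 | 868 |
| WH38 | CY2 | 12 |

Each (warehouse, column) pair becomes one row: 3 × 4 = 12 rows.
For example, (WH36, HQ6) → qty=249.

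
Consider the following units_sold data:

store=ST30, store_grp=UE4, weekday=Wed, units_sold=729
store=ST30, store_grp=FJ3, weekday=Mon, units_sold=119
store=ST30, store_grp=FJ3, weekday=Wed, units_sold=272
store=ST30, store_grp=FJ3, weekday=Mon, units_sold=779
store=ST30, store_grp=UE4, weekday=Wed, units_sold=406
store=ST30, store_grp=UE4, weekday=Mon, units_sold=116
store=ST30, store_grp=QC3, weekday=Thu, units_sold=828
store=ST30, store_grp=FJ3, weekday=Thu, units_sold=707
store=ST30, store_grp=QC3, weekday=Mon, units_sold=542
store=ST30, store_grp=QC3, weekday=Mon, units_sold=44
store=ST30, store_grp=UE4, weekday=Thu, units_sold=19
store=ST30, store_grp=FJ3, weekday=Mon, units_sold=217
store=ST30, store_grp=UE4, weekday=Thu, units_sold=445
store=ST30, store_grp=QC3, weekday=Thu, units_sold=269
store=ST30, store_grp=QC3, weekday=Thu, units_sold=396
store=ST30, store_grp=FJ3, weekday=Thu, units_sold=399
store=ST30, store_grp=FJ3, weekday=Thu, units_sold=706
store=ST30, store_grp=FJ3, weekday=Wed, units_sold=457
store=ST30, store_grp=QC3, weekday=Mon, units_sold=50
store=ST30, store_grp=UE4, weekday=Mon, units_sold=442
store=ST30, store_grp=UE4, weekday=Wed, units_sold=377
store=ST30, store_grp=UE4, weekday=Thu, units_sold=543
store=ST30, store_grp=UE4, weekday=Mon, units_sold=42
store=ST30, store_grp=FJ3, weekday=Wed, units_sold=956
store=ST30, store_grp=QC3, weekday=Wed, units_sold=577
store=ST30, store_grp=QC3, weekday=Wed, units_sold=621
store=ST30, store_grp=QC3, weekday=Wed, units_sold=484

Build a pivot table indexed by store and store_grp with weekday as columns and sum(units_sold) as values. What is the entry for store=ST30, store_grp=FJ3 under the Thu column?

Rows with store=ST30, store_grp=FJ3 and weekday=Thu: units_sold values are 707, 399, 706.
707 + 399 + 706 = 1812.

1812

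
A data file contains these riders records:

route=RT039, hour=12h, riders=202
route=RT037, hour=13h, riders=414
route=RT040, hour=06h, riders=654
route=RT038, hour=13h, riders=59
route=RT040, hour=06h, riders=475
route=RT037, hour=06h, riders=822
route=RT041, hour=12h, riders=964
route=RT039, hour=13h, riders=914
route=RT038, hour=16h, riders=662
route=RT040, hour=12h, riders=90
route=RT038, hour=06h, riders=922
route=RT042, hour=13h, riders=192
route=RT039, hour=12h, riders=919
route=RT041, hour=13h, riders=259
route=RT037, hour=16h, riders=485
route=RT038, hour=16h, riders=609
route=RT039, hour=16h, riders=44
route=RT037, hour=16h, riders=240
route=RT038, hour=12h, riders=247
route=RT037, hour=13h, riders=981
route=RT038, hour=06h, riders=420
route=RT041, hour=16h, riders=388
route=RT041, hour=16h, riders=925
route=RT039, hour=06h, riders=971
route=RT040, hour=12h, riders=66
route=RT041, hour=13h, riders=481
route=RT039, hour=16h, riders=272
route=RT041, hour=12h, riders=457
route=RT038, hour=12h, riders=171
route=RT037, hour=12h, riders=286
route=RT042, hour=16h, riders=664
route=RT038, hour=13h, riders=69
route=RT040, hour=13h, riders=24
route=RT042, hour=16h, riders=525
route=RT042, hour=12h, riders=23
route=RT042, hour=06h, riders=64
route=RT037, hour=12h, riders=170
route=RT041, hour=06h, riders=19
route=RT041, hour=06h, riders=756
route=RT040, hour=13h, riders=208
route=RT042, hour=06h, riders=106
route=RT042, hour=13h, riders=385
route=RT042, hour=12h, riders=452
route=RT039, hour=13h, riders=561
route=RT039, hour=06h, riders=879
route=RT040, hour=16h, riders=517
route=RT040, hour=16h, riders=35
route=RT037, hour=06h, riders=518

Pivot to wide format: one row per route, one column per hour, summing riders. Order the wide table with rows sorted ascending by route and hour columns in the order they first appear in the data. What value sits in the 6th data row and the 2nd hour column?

577

With rows sorted ascending by route, row 6 is route=RT042. hour columns in first-appearance order: 12h, 13h, 06h, 16h; column 2 is 13h.
Long rows with route=RT042, hour=13h: 192 + 385 = 577.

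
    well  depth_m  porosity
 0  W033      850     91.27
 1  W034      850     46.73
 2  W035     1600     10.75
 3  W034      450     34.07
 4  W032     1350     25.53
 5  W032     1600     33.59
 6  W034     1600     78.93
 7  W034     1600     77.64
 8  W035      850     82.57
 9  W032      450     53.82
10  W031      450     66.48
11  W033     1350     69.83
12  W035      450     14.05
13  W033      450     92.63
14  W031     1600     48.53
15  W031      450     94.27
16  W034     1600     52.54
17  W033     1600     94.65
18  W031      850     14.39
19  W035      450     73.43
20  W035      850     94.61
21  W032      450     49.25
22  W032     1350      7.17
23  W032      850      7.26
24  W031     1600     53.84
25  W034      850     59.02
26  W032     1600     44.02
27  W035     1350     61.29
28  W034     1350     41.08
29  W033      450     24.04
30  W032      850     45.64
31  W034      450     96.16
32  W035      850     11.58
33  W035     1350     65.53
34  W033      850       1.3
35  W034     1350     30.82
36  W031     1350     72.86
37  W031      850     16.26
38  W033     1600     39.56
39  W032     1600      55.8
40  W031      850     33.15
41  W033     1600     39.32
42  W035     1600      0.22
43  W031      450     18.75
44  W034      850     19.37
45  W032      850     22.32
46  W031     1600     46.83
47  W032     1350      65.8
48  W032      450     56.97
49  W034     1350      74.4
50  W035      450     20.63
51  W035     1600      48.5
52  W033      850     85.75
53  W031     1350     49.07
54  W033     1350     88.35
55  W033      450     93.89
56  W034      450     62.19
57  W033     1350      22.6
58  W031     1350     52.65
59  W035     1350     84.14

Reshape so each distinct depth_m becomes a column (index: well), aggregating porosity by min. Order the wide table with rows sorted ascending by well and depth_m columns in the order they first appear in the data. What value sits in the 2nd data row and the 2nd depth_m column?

33.59

With rows sorted ascending by well, row 2 is well=W032. depth_m columns in first-appearance order: 850, 1600, 450, 1350; column 2 is 1600.
Long rows with well=W032, depth_m=1600: min(33.59, 44.02, 55.8) = 33.59.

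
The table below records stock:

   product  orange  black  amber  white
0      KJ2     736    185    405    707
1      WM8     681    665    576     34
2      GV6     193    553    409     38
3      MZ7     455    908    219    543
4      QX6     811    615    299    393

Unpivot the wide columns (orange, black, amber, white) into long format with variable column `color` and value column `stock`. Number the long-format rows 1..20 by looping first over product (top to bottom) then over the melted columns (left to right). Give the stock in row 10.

553

20 rows total (5 × 4). Row 10: index ⌊(10-1)/4⌋ = 2 into product → GV6; (10-1) mod 4 = 1 into the melted columns → black.
So row 10 is (GV6, black, 553); stock = 553.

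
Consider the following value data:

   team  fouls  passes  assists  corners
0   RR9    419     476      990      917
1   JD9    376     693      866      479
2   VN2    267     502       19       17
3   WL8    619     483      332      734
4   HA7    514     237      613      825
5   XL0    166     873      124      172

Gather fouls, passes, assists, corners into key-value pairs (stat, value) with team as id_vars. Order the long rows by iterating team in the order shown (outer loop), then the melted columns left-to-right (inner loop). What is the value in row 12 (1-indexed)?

24 rows total (6 × 4). Row 12: index ⌊(12-1)/4⌋ = 2 into team → VN2; (12-1) mod 4 = 3 into the melted columns → corners.
So row 12 is (VN2, corners, 17); value = 17.

17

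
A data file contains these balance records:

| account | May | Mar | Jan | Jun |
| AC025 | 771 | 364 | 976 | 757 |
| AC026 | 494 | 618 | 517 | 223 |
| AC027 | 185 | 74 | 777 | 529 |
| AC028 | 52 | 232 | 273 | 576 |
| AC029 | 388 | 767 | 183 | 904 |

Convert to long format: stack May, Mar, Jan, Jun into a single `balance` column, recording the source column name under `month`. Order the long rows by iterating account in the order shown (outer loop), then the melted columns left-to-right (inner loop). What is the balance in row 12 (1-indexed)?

529

20 rows total (5 × 4). Row 12: index ⌊(12-1)/4⌋ = 2 into account → AC027; (12-1) mod 4 = 3 into the melted columns → Jun.
So row 12 is (AC027, Jun, 529); balance = 529.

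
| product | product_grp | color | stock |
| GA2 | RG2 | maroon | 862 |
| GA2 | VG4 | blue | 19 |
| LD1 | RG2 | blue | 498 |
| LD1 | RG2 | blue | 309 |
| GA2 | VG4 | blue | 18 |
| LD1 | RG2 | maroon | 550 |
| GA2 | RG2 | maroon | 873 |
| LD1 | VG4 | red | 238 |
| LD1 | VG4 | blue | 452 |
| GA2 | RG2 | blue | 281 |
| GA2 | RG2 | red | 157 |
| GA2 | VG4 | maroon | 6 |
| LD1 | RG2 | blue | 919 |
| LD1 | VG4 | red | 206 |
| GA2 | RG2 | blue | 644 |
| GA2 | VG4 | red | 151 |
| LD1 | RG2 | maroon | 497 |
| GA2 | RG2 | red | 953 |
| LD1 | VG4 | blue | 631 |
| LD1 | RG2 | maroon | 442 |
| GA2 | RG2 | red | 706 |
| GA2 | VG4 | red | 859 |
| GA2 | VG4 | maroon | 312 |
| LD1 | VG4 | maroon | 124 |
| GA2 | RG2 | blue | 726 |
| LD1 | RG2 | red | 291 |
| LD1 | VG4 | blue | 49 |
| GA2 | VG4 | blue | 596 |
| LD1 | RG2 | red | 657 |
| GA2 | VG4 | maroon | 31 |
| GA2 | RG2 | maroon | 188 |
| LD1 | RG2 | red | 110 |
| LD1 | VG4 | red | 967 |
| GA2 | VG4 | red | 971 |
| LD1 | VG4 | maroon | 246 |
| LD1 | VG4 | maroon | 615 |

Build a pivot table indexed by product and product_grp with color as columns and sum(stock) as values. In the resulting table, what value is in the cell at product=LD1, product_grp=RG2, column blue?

Rows with product=LD1, product_grp=RG2 and color=blue: stock values are 498, 309, 919.
498 + 309 + 919 = 1726.

1726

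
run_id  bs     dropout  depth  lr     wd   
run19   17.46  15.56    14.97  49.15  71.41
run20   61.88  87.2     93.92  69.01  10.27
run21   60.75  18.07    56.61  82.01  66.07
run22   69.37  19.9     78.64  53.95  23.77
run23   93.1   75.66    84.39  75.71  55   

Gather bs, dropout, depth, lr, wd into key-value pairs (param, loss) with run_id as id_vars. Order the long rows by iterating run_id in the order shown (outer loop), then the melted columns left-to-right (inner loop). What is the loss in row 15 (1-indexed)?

66.07

25 rows total (5 × 5). Row 15: index ⌊(15-1)/5⌋ = 2 into run_id → run21; (15-1) mod 5 = 4 into the melted columns → wd.
So row 15 is (run21, wd, 66.07); loss = 66.07.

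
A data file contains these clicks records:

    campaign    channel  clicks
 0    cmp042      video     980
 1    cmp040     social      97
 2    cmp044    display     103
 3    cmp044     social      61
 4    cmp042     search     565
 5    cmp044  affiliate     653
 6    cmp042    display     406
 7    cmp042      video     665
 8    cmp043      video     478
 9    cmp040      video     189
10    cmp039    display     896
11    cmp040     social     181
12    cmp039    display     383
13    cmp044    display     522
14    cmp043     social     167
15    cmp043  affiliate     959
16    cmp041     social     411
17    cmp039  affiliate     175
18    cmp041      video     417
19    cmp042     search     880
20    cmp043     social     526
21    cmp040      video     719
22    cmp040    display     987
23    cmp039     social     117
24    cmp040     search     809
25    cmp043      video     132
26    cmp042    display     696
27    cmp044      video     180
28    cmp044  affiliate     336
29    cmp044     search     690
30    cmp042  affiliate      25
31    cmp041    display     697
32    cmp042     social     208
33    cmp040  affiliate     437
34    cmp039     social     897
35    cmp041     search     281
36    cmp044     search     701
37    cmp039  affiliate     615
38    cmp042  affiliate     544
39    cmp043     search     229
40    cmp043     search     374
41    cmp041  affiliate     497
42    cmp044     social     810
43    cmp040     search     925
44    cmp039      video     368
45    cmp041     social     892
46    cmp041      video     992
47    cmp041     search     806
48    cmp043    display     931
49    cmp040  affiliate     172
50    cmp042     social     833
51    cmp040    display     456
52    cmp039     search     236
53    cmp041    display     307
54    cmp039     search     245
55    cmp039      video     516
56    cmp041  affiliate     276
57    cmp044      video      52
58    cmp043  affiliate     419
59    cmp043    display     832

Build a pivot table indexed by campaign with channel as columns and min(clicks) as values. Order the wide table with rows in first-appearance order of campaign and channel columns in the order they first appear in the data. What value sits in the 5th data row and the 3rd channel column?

383

With rows in first-appearance order of campaign, row 5 is campaign=cmp039. channel columns in first-appearance order: video, social, display, search, affiliate; column 3 is display.
Long rows with campaign=cmp039, channel=display: min(896, 383) = 383.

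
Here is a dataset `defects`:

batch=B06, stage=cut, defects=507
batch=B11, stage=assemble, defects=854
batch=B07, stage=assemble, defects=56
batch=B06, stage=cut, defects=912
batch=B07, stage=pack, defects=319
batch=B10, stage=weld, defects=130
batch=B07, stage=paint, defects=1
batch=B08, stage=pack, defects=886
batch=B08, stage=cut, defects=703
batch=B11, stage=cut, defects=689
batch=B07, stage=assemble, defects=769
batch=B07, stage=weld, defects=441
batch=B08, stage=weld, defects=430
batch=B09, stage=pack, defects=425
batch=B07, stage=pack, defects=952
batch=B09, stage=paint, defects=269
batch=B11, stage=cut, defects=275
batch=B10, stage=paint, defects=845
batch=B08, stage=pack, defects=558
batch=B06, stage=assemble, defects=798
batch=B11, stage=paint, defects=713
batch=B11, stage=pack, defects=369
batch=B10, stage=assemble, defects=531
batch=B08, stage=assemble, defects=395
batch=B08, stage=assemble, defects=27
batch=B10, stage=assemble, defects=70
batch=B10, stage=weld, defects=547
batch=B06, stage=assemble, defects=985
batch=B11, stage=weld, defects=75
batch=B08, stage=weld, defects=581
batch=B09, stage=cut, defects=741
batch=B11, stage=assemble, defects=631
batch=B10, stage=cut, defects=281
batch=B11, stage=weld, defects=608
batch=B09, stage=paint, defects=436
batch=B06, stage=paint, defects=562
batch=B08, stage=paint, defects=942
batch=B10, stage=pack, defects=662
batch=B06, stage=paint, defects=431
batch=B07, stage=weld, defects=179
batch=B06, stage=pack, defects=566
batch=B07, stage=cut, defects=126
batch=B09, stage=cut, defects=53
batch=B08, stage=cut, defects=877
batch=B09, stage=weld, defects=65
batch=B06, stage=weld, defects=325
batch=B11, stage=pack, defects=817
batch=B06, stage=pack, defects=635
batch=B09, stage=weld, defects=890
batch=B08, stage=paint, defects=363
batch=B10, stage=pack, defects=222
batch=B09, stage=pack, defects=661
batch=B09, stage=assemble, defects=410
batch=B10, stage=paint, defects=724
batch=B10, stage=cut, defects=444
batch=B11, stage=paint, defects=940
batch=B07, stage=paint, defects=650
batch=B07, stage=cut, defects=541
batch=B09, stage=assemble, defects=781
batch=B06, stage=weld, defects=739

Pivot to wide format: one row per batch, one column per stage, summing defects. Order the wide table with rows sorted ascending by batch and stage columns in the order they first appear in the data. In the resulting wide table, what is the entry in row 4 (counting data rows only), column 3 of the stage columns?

1086

With rows sorted ascending by batch, row 4 is batch=B09. stage columns in first-appearance order: cut, assemble, pack, weld, paint; column 3 is pack.
Long rows with batch=B09, stage=pack: 425 + 661 = 1086.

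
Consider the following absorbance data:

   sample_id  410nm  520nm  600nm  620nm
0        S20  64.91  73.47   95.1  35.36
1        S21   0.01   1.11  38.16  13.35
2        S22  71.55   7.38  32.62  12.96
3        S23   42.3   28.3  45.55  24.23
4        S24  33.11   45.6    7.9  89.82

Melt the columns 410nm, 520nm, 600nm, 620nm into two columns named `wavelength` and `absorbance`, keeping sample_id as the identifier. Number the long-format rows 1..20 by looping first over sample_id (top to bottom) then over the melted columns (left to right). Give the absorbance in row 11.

32.62

20 rows total (5 × 4). Row 11: index ⌊(11-1)/4⌋ = 2 into sample_id → S22; (11-1) mod 4 = 2 into the melted columns → 600nm.
So row 11 is (S22, 600nm, 32.62); absorbance = 32.62.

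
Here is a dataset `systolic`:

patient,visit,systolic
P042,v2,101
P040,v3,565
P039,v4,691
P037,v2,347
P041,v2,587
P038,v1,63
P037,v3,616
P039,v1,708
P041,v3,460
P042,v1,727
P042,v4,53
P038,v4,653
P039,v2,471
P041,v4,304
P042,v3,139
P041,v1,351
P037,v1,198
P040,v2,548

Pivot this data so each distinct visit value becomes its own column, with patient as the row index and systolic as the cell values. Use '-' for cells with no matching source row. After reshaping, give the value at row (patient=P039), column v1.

The long row with patient=P039, visit=v1 has systolic=708.

708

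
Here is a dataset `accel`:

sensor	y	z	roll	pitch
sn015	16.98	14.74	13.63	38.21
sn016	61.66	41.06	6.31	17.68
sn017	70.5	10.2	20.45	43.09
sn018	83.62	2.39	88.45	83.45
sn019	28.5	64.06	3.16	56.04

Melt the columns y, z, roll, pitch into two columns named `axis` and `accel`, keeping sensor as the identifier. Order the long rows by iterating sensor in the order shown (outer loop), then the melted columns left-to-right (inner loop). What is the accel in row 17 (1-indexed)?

28.5

20 rows total (5 × 4). Row 17: index ⌊(17-1)/4⌋ = 4 into sensor → sn019; (17-1) mod 4 = 0 into the melted columns → y.
So row 17 is (sn019, y, 28.5); accel = 28.5.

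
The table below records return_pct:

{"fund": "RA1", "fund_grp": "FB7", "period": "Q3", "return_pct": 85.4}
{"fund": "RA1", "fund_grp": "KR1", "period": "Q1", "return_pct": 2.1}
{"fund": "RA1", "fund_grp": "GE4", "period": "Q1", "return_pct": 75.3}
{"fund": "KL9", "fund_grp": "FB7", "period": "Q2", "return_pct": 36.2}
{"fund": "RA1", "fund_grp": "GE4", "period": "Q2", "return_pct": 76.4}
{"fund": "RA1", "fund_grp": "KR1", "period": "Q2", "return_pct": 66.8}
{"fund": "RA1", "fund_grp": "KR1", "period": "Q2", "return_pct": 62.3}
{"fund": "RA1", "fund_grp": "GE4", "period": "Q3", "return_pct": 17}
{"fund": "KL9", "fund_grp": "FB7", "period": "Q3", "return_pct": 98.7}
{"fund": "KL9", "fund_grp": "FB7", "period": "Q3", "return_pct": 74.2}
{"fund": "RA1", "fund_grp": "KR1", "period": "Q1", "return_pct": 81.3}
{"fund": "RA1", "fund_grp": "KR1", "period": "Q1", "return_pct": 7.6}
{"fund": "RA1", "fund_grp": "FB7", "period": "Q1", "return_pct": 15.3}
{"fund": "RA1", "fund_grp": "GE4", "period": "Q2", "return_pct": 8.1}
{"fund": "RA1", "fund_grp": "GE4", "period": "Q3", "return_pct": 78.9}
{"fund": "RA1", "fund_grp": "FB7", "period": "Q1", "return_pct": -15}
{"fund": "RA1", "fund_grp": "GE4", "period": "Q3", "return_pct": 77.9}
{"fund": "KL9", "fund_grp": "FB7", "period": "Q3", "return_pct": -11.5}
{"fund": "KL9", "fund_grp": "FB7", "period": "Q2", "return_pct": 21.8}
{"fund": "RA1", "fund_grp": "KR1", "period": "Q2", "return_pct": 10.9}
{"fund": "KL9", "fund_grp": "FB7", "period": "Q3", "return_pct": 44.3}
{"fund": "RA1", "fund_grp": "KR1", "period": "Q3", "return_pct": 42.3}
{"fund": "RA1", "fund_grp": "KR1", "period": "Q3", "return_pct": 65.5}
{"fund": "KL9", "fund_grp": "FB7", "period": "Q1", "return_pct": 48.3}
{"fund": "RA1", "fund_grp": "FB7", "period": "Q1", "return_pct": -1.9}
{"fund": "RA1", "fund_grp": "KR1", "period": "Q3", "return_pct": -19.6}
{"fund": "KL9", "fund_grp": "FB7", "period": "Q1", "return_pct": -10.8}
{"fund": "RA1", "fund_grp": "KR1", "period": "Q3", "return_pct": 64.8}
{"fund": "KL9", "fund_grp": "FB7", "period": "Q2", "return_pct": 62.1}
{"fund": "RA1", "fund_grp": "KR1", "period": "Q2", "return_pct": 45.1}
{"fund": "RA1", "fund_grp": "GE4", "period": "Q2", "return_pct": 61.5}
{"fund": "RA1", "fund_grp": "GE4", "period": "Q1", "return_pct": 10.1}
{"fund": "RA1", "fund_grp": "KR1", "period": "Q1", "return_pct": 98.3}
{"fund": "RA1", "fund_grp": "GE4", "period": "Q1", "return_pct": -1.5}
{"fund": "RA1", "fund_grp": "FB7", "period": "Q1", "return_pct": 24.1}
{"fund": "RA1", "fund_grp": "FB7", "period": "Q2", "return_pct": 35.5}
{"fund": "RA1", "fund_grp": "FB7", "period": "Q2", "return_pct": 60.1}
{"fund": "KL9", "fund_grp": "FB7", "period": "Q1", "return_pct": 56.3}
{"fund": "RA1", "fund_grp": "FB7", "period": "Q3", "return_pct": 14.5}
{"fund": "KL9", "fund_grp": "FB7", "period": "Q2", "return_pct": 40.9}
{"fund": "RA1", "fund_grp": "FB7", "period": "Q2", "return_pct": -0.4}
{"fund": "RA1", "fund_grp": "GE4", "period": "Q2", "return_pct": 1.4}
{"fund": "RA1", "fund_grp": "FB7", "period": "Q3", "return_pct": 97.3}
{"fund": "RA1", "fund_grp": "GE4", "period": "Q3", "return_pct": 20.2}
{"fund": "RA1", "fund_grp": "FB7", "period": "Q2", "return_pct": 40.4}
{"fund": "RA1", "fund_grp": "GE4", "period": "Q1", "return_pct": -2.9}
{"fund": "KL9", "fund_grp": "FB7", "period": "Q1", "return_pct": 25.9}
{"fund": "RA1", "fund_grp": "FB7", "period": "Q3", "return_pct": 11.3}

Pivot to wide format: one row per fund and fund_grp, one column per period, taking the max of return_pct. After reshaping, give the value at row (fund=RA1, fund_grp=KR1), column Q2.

66.8

Rows with fund=RA1, fund_grp=KR1 and period=Q2: return_pct values are 66.8, 62.3, 10.9, 45.1.
max(66.8, 62.3, 10.9, 45.1) = 66.8.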